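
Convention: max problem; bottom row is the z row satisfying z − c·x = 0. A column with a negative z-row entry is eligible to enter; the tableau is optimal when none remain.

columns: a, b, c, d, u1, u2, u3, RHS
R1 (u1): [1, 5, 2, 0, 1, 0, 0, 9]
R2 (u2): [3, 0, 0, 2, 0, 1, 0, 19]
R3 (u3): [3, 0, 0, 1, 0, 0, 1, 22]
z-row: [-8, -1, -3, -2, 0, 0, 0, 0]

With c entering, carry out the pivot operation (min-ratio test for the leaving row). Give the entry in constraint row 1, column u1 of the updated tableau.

Ratio test on column c — row 1: 9/2 = 9/2; row 2: entry 0 ≤ 0; row 3: entry 0 ≤ 0. Minimum is 9/2 at row 1 (u1 leaves); pivot element 2.
Divide row 1 by 2; eliminate column c from the other rows.
In the new row 1, the u1 entry is the old entry divided by the pivot: 1/2 = 1/2.

1/2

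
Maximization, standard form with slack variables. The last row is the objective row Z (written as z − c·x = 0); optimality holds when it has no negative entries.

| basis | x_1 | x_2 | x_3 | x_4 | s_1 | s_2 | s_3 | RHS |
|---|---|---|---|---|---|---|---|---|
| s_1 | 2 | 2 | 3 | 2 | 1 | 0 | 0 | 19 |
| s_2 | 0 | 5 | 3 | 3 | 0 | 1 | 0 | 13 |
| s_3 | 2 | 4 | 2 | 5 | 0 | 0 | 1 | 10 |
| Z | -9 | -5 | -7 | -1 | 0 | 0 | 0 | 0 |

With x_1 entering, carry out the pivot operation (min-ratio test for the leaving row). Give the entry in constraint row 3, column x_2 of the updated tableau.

Ratio test on column x_1 — row 1: 19/2 = 19/2; row 2: entry 0 ≤ 0; row 3: 10/2 = 5. Minimum is 5 at row 3 (s_3 leaves); pivot element 2.
Divide row 3 by 2; eliminate column x_1 from the other rows.
In the new row 3, the x_2 entry is the old entry divided by the pivot: 4/2 = 2.

2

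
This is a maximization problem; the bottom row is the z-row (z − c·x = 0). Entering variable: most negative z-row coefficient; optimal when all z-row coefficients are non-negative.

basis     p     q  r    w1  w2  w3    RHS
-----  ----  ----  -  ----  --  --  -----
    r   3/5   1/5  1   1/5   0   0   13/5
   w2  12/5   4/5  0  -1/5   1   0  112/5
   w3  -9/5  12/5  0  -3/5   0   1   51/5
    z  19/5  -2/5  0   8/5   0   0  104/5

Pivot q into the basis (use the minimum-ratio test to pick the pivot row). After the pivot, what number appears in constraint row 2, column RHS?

19

Ratio test on column q — row 1: (13/5)/(1/5) = 13; row 2: (112/5)/(4/5) = 28; row 3: (51/5)/(12/5) = 17/4. Minimum is 17/4 at row 3 (w3 leaves); pivot element 12/5.
Divide row 3 by 12/5; eliminate column q from the other rows.
Row 2 update in column RHS: 112/5 − (4/5)·(17/4) = 19.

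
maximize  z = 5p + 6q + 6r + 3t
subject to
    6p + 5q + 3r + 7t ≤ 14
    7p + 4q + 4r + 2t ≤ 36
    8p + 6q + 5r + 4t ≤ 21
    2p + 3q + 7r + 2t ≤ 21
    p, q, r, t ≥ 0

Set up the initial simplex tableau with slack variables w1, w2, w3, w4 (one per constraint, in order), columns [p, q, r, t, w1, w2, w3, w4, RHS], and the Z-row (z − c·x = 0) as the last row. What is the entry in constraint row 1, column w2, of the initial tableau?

Slack w2 belongs to constraint 2; its column is the unit vector e_2, so the entry in row 1 is 0.

0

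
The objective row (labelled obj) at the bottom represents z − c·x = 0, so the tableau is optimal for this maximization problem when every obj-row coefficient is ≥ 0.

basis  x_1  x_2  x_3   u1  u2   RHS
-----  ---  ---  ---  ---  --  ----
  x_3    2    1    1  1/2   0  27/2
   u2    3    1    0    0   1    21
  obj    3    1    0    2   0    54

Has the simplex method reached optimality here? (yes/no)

Every obj-row coefficient is ≥ 0, so the tableau is optimal.

yes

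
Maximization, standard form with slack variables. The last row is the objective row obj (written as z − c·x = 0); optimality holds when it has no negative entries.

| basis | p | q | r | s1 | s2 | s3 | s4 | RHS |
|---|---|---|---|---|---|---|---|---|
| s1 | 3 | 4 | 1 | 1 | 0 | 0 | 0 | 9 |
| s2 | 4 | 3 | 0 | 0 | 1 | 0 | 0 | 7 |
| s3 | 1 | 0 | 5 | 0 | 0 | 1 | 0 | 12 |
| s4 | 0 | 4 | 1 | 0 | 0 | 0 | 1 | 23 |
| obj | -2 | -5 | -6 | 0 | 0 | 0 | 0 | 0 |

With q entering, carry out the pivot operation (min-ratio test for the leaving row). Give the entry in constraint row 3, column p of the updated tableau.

Ratio test on column q — row 1: 9/4 = 9/4; row 2: 7/3 = 7/3; row 3: entry 0 ≤ 0; row 4: 23/4 = 23/4. Minimum is 9/4 at row 1 (s1 leaves); pivot element 4.
Divide row 1 by 4; eliminate column q from the other rows.
Row 3 update in column p: 1 − 0·(3/4) = 1.

1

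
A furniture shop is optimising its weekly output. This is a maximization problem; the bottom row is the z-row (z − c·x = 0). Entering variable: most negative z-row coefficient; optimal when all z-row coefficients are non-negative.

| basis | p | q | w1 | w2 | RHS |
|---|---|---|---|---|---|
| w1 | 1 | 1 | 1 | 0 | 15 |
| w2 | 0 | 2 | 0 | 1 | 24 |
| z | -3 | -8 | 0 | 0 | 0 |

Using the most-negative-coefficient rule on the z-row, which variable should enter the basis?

q

Negative z-row entries: p: -3, q: -8.
The most negative is -8 in column q, so q enters.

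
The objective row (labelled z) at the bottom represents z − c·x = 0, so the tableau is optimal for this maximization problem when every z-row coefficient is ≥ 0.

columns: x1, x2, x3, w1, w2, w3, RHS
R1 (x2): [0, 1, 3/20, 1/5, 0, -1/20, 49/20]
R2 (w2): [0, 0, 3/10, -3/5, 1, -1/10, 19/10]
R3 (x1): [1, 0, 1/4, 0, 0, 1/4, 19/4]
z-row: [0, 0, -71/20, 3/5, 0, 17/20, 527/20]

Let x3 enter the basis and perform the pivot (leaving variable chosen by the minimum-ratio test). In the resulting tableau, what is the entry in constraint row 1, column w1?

Ratio test on column x3 — row 1: (49/20)/(3/20) = 49/3; row 2: (19/10)/(3/10) = 19/3; row 3: (19/4)/(1/4) = 19. Minimum is 19/3 at row 2 (w2 leaves); pivot element 3/10.
Divide row 2 by 3/10; eliminate column x3 from the other rows.
Row 1 update in column w1: 1/5 − (3/20)·(-2) = 1/2.

1/2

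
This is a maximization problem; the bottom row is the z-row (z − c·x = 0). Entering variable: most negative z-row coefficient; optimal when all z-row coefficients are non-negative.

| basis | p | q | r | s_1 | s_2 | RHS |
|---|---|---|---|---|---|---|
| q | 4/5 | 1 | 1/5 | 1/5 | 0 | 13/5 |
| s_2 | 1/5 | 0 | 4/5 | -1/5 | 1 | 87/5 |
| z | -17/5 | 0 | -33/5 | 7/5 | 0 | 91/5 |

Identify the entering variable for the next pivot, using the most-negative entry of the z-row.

Negative z-row entries: p: -17/5, r: -33/5.
The most negative is -33/5 in column r, so r enters.

r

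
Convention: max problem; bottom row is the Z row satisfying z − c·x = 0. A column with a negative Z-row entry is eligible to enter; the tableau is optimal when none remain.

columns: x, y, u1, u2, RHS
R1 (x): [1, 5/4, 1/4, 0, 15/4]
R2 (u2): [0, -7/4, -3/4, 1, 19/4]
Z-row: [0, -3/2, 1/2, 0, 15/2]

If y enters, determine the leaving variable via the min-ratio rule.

x

Column y entries and ratios — x: (15/4)/(5/4) = 3; u2: -7/4 ≤ 0, skip.
Smallest ratio is 3 in the row of x, so x leaves.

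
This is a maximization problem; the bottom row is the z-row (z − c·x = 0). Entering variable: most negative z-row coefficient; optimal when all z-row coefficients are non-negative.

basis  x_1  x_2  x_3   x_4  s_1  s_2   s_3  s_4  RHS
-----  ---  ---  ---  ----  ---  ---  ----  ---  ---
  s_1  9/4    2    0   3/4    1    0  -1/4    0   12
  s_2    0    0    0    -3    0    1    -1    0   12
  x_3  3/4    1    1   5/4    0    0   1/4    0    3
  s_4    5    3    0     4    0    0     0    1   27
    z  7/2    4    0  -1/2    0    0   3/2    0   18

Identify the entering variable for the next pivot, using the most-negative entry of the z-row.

Negative z-row entries: x_4: -1/2.
The most negative is -1/2 in column x_4, so x_4 enters.

x_4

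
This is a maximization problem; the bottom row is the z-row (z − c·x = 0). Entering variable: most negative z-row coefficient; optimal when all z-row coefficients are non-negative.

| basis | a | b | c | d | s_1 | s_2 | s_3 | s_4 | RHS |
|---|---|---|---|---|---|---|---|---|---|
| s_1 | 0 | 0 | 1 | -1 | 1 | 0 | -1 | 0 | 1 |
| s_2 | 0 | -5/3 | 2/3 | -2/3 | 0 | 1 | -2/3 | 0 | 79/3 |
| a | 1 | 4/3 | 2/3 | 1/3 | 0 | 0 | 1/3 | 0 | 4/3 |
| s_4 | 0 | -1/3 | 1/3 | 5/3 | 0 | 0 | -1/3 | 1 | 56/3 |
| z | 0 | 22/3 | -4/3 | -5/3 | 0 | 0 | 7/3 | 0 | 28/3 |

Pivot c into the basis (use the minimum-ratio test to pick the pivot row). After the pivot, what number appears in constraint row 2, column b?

-5/3

Ratio test on column c — row 1: 1/1 = 1; row 2: (79/3)/(2/3) = 79/2; row 3: (4/3)/(2/3) = 2; row 4: (56/3)/(1/3) = 56. Minimum is 1 at row 1 (s_1 leaves); pivot element 1.
Divide row 1 by 1; eliminate column c from the other rows.
Row 2 update in column b: -5/3 − (2/3)·0 = -5/3.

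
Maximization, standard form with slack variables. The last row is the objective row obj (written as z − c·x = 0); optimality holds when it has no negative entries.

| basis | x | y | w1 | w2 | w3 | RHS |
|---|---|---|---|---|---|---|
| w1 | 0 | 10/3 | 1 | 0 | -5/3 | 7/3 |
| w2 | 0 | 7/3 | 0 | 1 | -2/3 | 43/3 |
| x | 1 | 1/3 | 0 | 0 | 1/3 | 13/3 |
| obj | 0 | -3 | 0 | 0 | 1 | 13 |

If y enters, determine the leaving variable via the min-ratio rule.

Column y entries and ratios — w1: (7/3)/(10/3) = 7/10; w2: (43/3)/(7/3) = 43/7; x: (13/3)/(1/3) = 13.
Smallest ratio is 7/10 in the row of w1, so w1 leaves.

w1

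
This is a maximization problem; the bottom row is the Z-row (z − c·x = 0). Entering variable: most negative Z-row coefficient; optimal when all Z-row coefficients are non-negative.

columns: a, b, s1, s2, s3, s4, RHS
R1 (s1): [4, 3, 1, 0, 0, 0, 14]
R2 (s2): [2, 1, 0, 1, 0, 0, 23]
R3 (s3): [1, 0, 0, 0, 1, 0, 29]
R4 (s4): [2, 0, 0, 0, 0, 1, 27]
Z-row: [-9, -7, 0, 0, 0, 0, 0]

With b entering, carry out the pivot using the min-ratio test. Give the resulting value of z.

98/3

Ratio test on column b — row 1: 14/3 = 14/3; row 2: 23/1 = 23; row 3: entry 0 ≤ 0; row 4: entry 0 ≤ 0. Minimum is 14/3 at row 1 (s1 leaves); pivot element 3.
Pivot on row 1; the Z-row RHS becomes 0 − (-7)·(14/3) = 98/3.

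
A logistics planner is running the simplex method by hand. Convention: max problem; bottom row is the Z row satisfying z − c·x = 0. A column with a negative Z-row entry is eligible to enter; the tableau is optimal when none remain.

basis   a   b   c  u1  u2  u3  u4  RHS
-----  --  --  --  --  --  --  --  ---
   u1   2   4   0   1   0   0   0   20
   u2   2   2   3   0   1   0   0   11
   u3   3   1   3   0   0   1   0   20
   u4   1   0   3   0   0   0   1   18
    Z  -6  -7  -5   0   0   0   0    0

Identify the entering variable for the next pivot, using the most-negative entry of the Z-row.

b

Negative Z-row entries: a: -6, b: -7, c: -5.
The most negative is -7 in column b, so b enters.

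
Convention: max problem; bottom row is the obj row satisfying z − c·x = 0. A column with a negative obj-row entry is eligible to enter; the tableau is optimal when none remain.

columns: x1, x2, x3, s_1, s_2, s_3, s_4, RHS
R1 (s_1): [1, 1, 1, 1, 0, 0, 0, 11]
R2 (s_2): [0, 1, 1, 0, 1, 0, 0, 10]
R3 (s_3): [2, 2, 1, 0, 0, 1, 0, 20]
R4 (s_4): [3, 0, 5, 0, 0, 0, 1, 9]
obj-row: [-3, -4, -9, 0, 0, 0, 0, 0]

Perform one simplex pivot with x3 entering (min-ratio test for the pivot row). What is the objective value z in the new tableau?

81/5

Ratio test on column x3 — row 1: 11/1 = 11; row 2: 10/1 = 10; row 3: 20/1 = 20; row 4: 9/5 = 9/5. Minimum is 9/5 at row 4 (s_4 leaves); pivot element 5.
Pivot on row 4; the obj-row RHS becomes 0 − (-9)·(9/5) = 81/5.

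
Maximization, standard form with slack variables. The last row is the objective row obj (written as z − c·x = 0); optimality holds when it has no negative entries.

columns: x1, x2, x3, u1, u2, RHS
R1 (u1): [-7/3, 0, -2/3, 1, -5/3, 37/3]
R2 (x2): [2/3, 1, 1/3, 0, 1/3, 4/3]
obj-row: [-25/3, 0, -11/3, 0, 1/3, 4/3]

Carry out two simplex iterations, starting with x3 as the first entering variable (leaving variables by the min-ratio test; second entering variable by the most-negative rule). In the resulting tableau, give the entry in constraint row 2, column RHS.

2

Ratio test on column x3 — row 1: entry -2/3 ≤ 0; row 2: (4/3)/(1/3) = 4. Minimum is 4 at row 2 (x2 leaves); pivot element 1/3.
Divide row 2 by 1/3; eliminate column x3 from the other rows.
Second iteration: most negative obj-row entry is -1 in column x1, so x1 enters.
Ratio test on column x1 — row 1: entry -1 ≤ 0; row 2: 4/2 = 2. Minimum is 2 at row 2 (x3 leaves); pivot element 2.
Divide row 2 by 2; eliminate column x1 from the other rows.
After both pivots, the entry at constraint row 2, column RHS is 2.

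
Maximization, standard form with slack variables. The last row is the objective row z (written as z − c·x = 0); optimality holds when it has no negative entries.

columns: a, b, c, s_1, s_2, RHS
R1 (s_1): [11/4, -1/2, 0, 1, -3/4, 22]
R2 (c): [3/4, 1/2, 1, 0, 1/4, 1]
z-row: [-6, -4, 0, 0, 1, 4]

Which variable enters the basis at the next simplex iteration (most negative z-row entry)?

Negative z-row entries: a: -6, b: -4.
The most negative is -6 in column a, so a enters.

a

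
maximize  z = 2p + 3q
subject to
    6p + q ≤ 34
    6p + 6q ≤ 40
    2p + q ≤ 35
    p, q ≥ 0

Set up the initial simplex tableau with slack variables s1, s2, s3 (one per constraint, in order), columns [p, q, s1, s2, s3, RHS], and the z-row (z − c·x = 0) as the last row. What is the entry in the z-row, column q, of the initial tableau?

-3

The z-row carries the negated objective coefficients: the q entry is -3.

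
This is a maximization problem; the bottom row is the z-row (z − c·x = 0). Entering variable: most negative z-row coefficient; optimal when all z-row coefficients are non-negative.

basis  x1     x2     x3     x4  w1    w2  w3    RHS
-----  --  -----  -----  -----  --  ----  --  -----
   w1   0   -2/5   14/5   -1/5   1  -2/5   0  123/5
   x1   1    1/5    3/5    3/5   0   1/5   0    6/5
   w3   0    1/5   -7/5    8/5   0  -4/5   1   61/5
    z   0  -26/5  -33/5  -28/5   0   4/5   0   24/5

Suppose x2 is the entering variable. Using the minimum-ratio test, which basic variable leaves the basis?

Column x2 entries and ratios — w1: -2/5 ≤ 0, skip; x1: (6/5)/(1/5) = 6; w3: (61/5)/(1/5) = 61.
Smallest ratio is 6 in the row of x1, so x1 leaves.

x1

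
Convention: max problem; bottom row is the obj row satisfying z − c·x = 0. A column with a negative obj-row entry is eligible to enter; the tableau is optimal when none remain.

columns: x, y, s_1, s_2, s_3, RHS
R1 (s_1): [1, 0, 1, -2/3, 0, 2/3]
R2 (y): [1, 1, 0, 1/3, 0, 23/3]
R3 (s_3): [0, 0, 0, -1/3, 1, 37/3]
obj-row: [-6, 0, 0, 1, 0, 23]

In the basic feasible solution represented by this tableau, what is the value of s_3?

37/3

s_3 is basic (row 3); its value is the RHS of that row, 37/3.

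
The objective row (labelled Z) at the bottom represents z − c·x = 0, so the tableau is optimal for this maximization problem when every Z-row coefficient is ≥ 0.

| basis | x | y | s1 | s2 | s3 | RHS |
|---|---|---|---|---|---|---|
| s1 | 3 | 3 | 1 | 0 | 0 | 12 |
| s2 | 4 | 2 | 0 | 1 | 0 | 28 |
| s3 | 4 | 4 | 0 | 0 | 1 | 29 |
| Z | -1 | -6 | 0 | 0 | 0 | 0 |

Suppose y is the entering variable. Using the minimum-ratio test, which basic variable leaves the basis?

Column y entries and ratios — s1: 12/3 = 4; s2: 28/2 = 14; s3: 29/4 = 29/4.
Smallest ratio is 4 in the row of s1, so s1 leaves.

s1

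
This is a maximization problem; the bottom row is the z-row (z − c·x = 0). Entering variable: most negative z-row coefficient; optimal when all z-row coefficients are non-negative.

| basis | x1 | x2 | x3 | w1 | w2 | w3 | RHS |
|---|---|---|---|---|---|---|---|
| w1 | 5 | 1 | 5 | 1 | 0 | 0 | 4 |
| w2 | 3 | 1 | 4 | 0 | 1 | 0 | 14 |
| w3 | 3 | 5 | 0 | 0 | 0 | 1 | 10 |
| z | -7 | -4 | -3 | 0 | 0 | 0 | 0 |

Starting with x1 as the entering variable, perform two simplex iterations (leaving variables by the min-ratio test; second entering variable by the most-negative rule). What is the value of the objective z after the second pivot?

111/11

Ratio test on column x1 — row 1: 4/5 = 4/5; row 2: 14/3 = 14/3; row 3: 10/3 = 10/3. Minimum is 4/5 at row 1 (w1 leaves); pivot element 5.
Pivot on row 1; the z-row RHS becomes 0 − (-7)·(4/5) = 28/5.
Next entering variable (most negative z-row entry -13/5): x2.
Ratio test on column x2 — row 1: (4/5)/(1/5) = 4; row 2: (58/5)/(2/5) = 29; row 3: (38/5)/(22/5) = 19/11. Minimum is 19/11 at row 3 (w3 leaves); pivot element 22/5.
After the second pivot the z-row RHS is 28/5 − (-13/5)·(19/11) = 111/11.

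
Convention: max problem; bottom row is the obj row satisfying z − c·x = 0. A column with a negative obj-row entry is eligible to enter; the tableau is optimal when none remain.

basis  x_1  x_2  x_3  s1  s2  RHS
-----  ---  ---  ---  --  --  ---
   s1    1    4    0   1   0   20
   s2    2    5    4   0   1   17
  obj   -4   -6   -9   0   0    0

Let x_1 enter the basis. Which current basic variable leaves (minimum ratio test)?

Column x_1 entries and ratios — s1: 20/1 = 20; s2: 17/2 = 17/2.
Smallest ratio is 17/2 in the row of s2, so s2 leaves.

s2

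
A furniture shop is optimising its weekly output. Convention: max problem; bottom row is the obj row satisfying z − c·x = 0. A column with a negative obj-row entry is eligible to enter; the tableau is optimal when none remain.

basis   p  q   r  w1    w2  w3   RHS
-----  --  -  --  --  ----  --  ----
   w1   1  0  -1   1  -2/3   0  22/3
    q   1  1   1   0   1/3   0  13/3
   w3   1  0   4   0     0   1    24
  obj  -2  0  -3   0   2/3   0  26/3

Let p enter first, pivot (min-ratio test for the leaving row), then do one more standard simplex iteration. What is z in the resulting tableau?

65/3

Ratio test on column p — row 1: (22/3)/1 = 22/3; row 2: (13/3)/1 = 13/3; row 3: 24/1 = 24. Minimum is 13/3 at row 2 (q leaves); pivot element 1.
Pivot on row 2; the obj-row RHS becomes 26/3 − (-2)·(13/3) = 52/3.
Next entering variable (most negative obj-row entry -1): r.
Ratio test on column r — row 1: entry -2 ≤ 0; row 2: (13/3)/1 = 13/3; row 3: (59/3)/3 = 59/9. Minimum is 13/3 at row 2 (p leaves); pivot element 1.
After the second pivot the obj-row RHS is 52/3 − (-1)·(13/3) = 65/3.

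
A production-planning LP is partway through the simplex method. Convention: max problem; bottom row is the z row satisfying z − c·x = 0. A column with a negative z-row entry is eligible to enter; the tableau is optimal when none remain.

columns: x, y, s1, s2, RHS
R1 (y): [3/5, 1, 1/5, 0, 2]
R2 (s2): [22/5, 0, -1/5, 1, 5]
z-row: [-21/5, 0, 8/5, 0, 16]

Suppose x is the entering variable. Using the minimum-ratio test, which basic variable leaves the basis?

s2

Column x entries and ratios — y: 2/(3/5) = 10/3; s2: 5/(22/5) = 25/22.
Smallest ratio is 25/22 in the row of s2, so s2 leaves.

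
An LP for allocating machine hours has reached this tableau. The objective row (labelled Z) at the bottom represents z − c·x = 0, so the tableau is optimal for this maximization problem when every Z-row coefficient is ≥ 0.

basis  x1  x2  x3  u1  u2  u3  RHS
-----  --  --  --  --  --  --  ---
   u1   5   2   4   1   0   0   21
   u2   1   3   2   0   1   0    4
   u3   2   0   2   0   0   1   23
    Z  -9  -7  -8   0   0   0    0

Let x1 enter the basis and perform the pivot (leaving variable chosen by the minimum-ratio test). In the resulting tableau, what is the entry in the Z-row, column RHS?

36

Ratio test on column x1 — row 1: 21/5 = 21/5; row 2: 4/1 = 4; row 3: 23/2 = 23/2. Minimum is 4 at row 2 (u2 leaves); pivot element 1.
Divide row 2 by 1; eliminate column x1 from the other rows.
Z-row update in column RHS: 0 − (-9)·4 = 36.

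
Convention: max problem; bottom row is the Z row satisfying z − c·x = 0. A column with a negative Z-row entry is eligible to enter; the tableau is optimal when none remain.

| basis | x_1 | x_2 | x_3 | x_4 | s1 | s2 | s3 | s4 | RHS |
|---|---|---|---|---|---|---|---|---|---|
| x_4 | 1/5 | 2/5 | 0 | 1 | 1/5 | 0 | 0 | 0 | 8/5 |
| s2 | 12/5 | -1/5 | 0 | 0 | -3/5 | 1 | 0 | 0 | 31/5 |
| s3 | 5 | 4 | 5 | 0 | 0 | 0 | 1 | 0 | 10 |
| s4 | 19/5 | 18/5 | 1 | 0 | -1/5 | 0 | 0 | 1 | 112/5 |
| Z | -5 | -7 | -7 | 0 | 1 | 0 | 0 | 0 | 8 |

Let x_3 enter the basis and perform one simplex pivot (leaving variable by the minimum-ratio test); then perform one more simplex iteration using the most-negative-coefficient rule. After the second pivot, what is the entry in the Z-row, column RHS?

Ratio test on column x_3 — row 1: entry 0 ≤ 0; row 2: entry 0 ≤ 0; row 3: 10/5 = 2; row 4: (112/5)/1 = 112/5. Minimum is 2 at row 3 (s3 leaves); pivot element 5.
Divide row 3 by 5; eliminate column x_3 from the other rows.
Second iteration: most negative Z-row entry is -7/5 in column x_2, so x_2 enters.
Ratio test on column x_2 — row 1: (8/5)/(2/5) = 4; row 2: entry -1/5 ≤ 0; row 3: 2/(4/5) = 5/2; row 4: (102/5)/(14/5) = 51/7. Minimum is 5/2 at row 3 (x_3 leaves); pivot element 4/5.
Divide row 3 by 4/5; eliminate column x_2 from the other rows.
After both pivots, the entry at the Z-row, column RHS is 51/2.

51/2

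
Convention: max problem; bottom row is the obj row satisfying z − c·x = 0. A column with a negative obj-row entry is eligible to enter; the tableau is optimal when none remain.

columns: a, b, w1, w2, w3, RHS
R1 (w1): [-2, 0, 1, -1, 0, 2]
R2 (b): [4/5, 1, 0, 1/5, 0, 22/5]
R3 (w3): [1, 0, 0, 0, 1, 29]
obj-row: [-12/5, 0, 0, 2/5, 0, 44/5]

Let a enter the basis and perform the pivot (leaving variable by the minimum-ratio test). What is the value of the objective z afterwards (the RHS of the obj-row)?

22

Ratio test on column a — row 1: entry -2 ≤ 0; row 2: (22/5)/(4/5) = 11/2; row 3: 29/1 = 29. Minimum is 11/2 at row 2 (b leaves); pivot element 4/5.
Pivot on row 2; the obj-row RHS becomes 44/5 − (-12/5)·(11/2) = 22.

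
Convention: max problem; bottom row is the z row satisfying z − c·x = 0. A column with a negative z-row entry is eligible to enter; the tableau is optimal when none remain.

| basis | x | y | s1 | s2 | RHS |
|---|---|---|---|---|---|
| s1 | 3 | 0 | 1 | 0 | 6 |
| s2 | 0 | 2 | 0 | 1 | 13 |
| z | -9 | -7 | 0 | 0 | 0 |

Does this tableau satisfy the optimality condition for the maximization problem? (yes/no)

The z-row has a negative entry -9 in column x, so it is not optimal.

no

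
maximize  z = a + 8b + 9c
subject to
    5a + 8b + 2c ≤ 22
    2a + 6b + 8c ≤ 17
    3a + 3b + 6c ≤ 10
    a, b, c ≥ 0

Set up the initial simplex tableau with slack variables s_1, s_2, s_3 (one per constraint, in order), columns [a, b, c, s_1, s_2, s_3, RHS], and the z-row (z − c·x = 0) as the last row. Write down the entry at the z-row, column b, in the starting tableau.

-8

The z-row carries the negated objective coefficients: the b entry is -8.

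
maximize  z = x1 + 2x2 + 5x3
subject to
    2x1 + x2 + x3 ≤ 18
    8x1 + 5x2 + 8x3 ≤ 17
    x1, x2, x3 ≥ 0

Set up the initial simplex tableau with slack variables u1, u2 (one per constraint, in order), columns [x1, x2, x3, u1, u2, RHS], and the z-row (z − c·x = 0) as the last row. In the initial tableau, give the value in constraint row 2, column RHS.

The RHS of constraint 2 is b_2 = 17.

17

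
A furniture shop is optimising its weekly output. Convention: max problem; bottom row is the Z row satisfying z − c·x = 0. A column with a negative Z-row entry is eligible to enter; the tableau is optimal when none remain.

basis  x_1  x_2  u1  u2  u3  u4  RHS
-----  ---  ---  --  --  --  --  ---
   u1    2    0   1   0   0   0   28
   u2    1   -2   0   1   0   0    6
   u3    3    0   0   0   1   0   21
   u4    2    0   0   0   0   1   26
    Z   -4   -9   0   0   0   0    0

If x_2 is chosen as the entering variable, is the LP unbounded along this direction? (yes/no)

Every constraint-row entry in column x_2 is ≤ 0, so increasing x_2 is unbounded.

yes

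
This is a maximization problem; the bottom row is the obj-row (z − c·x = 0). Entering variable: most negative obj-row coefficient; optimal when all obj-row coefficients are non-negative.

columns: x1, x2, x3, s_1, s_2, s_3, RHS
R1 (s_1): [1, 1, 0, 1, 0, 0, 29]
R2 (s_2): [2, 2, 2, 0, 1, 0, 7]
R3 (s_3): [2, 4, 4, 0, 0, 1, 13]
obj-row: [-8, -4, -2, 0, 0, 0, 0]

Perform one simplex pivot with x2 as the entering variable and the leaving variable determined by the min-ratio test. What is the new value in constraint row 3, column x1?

Ratio test on column x2 — row 1: 29/1 = 29; row 2: 7/2 = 7/2; row 3: 13/4 = 13/4. Minimum is 13/4 at row 3 (s_3 leaves); pivot element 4.
Divide row 3 by 4; eliminate column x2 from the other rows.
In the new row 3, the x1 entry is the old entry divided by the pivot: 2/4 = 1/2.

1/2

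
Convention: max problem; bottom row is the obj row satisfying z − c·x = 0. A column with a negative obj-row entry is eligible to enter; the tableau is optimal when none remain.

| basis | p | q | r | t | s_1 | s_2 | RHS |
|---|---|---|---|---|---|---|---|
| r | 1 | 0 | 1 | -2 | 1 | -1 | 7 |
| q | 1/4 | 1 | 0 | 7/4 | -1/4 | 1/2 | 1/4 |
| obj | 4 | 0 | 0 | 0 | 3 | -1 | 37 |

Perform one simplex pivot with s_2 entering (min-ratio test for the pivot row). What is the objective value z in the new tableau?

75/2

Ratio test on column s_2 — row 1: entry -1 ≤ 0; row 2: (1/4)/(1/2) = 1/2. Minimum is 1/2 at row 2 (q leaves); pivot element 1/2.
Pivot on row 2; the obj-row RHS becomes 37 − (-1)·(1/2) = 75/2.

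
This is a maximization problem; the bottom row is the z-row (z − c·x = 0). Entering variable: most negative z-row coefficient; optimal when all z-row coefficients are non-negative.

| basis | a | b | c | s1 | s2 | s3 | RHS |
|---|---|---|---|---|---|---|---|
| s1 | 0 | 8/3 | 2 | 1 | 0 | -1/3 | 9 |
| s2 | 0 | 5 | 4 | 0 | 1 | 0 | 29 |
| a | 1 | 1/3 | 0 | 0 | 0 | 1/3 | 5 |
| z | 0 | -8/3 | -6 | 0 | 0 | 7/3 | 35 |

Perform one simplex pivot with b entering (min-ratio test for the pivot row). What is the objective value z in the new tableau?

44

Ratio test on column b — row 1: 9/(8/3) = 27/8; row 2: 29/5 = 29/5; row 3: 5/(1/3) = 15. Minimum is 27/8 at row 1 (s1 leaves); pivot element 8/3.
Pivot on row 1; the z-row RHS becomes 35 − (-8/3)·(27/8) = 44.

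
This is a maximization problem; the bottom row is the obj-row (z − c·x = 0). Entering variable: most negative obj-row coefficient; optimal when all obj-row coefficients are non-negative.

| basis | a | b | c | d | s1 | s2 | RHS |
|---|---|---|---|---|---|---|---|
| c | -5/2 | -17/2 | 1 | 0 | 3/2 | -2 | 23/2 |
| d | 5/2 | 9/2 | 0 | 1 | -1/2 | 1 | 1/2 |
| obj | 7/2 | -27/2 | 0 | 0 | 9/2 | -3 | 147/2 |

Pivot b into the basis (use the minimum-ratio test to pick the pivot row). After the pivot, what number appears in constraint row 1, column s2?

Ratio test on column b — row 1: entry -17/2 ≤ 0; row 2: (1/2)/(9/2) = 1/9. Minimum is 1/9 at row 2 (d leaves); pivot element 9/2.
Divide row 2 by 9/2; eliminate column b from the other rows.
Row 1 update in column s2: -2 − (-17/2)·(2/9) = -1/9.

-1/9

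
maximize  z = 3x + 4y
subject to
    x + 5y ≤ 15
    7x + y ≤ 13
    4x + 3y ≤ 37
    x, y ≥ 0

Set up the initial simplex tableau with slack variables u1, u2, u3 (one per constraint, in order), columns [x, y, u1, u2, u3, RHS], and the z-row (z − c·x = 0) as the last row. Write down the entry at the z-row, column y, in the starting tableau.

-4

The z-row carries the negated objective coefficients: the y entry is -4.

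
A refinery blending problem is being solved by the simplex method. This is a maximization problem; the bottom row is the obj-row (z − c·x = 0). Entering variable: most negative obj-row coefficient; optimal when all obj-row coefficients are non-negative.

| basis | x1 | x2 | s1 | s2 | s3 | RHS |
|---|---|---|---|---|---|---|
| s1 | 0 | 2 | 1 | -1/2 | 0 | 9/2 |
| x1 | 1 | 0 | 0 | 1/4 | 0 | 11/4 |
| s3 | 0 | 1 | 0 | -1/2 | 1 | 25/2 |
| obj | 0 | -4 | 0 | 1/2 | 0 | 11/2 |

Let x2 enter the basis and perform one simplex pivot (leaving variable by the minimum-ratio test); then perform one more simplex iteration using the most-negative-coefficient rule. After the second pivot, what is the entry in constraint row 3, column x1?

Ratio test on column x2 — row 1: (9/2)/2 = 9/4; row 2: entry 0 ≤ 0; row 3: (25/2)/1 = 25/2. Minimum is 9/4 at row 1 (s1 leaves); pivot element 2.
Divide row 1 by 2; eliminate column x2 from the other rows.
Second iteration: most negative obj-row entry is -1/2 in column s2, so s2 enters.
Ratio test on column s2 — row 1: entry -1/4 ≤ 0; row 2: (11/4)/(1/4) = 11; row 3: entry -1/4 ≤ 0. Minimum is 11 at row 2 (x1 leaves); pivot element 1/4.
Divide row 2 by 1/4; eliminate column s2 from the other rows.
After both pivots, the entry at constraint row 3, column x1 is 1.

1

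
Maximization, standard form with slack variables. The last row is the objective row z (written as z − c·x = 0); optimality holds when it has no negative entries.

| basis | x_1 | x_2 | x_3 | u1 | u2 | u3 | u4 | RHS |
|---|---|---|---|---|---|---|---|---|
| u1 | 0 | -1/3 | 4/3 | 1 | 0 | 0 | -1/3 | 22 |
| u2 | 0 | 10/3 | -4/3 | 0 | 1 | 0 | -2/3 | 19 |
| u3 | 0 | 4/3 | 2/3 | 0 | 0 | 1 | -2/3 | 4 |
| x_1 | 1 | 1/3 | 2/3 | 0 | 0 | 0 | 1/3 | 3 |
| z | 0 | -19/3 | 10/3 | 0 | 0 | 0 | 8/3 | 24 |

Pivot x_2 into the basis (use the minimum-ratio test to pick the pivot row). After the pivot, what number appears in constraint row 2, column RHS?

Ratio test on column x_2 — row 1: entry -1/3 ≤ 0; row 2: 19/(10/3) = 57/10; row 3: 4/(4/3) = 3; row 4: 3/(1/3) = 9. Minimum is 3 at row 3 (u3 leaves); pivot element 4/3.
Divide row 3 by 4/3; eliminate column x_2 from the other rows.
Row 2 update in column RHS: 19 − (10/3)·3 = 9.

9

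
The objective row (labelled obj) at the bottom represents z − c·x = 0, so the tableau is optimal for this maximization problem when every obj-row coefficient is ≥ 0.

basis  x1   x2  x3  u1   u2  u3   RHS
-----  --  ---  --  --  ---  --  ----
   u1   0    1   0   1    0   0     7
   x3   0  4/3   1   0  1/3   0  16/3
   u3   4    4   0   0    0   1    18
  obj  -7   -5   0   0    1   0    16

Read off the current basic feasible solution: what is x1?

0

x1 is not in the basis, so in the current basic feasible solution x1 = 0.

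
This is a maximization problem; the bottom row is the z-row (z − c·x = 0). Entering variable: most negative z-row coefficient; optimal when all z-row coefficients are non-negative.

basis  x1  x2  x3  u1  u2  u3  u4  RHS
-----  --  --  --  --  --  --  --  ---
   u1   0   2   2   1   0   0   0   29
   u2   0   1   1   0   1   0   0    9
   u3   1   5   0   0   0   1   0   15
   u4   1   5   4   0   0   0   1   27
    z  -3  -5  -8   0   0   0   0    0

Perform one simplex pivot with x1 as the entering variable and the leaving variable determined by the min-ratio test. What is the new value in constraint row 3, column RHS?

15

Ratio test on column x1 — row 1: entry 0 ≤ 0; row 2: entry 0 ≤ 0; row 3: 15/1 = 15; row 4: 27/1 = 27. Minimum is 15 at row 3 (u3 leaves); pivot element 1.
Divide row 3 by 1; eliminate column x1 from the other rows.
In the new row 3, the RHS entry is the old entry divided by the pivot: 15/1 = 15.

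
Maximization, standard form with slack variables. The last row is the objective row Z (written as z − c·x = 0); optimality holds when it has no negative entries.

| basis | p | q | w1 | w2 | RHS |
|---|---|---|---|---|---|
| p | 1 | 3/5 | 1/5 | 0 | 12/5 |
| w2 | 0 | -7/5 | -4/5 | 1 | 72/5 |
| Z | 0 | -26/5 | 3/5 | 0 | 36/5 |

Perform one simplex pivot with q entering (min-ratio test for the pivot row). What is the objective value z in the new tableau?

28

Ratio test on column q — row 1: (12/5)/(3/5) = 4; row 2: entry -7/5 ≤ 0. Minimum is 4 at row 1 (p leaves); pivot element 3/5.
Pivot on row 1; the Z-row RHS becomes 36/5 − (-26/5)·4 = 28.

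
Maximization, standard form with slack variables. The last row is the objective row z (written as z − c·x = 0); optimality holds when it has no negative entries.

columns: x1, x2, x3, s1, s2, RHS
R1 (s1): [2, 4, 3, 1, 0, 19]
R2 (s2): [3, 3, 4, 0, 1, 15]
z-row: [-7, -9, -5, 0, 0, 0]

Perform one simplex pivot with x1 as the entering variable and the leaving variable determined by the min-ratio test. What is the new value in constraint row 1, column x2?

2

Ratio test on column x1 — row 1: 19/2 = 19/2; row 2: 15/3 = 5. Minimum is 5 at row 2 (s2 leaves); pivot element 3.
Divide row 2 by 3; eliminate column x1 from the other rows.
Row 1 update in column x2: 4 − 2·1 = 2.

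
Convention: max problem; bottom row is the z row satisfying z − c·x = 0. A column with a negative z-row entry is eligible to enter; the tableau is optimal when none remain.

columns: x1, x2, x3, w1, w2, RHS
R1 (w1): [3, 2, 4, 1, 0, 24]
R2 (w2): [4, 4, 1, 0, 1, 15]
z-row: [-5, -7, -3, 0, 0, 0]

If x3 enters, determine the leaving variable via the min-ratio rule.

w1

Column x3 entries and ratios — w1: 24/4 = 6; w2: 15/1 = 15.
Smallest ratio is 6 in the row of w1, so w1 leaves.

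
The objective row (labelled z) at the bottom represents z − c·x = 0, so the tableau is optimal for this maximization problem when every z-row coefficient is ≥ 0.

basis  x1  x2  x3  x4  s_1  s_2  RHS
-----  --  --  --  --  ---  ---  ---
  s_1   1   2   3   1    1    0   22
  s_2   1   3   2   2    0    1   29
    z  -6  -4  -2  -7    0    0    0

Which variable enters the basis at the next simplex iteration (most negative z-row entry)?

x4

Negative z-row entries: x1: -6, x2: -4, x3: -2, x4: -7.
The most negative is -7 in column x4, so x4 enters.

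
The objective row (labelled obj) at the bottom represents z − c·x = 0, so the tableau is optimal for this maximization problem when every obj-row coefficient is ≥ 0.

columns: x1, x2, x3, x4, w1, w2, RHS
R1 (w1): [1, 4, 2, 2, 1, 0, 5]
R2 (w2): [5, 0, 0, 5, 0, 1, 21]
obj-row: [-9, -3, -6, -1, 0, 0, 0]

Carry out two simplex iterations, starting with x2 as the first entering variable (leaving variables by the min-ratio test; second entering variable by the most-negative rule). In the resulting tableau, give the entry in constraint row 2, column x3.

0

Ratio test on column x2 — row 1: 5/4 = 5/4; row 2: entry 0 ≤ 0. Minimum is 5/4 at row 1 (w1 leaves); pivot element 4.
Divide row 1 by 4; eliminate column x2 from the other rows.
Second iteration: most negative obj-row entry is -33/4 in column x1, so x1 enters.
Ratio test on column x1 — row 1: (5/4)/(1/4) = 5; row 2: 21/5 = 21/5. Minimum is 21/5 at row 2 (w2 leaves); pivot element 5.
Divide row 2 by 5; eliminate column x1 from the other rows.
After both pivots, the entry at constraint row 2, column x3 is 0.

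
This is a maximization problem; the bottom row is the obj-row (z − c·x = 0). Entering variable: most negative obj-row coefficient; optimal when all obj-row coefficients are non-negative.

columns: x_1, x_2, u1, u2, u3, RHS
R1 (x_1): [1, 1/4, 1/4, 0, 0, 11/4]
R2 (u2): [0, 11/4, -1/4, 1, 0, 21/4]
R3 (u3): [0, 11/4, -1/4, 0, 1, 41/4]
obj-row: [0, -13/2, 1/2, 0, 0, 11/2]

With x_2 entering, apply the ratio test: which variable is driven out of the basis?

u2

Column x_2 entries and ratios — x_1: (11/4)/(1/4) = 11; u2: (21/4)/(11/4) = 21/11; u3: (41/4)/(11/4) = 41/11.
Smallest ratio is 21/11 in the row of u2, so u2 leaves.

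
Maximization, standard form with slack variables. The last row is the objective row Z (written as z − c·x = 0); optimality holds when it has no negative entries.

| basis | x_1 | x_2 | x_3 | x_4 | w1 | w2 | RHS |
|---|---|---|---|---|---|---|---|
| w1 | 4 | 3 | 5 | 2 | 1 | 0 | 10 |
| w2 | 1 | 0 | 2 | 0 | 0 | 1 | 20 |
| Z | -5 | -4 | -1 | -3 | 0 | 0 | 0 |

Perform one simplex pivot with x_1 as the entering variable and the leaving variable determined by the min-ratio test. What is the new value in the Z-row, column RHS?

Ratio test on column x_1 — row 1: 10/4 = 5/2; row 2: 20/1 = 20. Minimum is 5/2 at row 1 (w1 leaves); pivot element 4.
Divide row 1 by 4; eliminate column x_1 from the other rows.
Z-row update in column RHS: 0 − (-5)·(5/2) = 25/2.

25/2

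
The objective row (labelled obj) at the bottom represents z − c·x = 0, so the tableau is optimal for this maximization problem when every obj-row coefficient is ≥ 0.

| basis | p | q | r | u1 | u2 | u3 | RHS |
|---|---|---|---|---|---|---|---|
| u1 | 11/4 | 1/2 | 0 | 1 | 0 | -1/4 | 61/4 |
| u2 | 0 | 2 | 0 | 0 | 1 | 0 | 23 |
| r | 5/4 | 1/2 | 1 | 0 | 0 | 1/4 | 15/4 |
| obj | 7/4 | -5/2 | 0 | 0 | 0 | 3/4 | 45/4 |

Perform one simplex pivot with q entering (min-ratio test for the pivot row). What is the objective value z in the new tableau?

Ratio test on column q — row 1: (61/4)/(1/2) = 61/2; row 2: 23/2 = 23/2; row 3: (15/4)/(1/2) = 15/2. Minimum is 15/2 at row 3 (r leaves); pivot element 1/2.
Pivot on row 3; the obj-row RHS becomes 45/4 − (-5/2)·(15/2) = 30.

30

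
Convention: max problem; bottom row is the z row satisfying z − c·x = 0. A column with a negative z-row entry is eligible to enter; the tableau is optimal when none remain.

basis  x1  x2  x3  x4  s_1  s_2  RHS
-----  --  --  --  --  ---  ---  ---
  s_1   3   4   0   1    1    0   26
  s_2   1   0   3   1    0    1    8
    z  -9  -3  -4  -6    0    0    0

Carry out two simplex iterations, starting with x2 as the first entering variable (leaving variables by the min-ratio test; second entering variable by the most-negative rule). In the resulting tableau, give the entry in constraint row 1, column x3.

-9/4

Ratio test on column x2 — row 1: 26/4 = 13/2; row 2: entry 0 ≤ 0. Minimum is 13/2 at row 1 (s_1 leaves); pivot element 4.
Divide row 1 by 4; eliminate column x2 from the other rows.
Second iteration: most negative z-row entry is -27/4 in column x1, so x1 enters.
Ratio test on column x1 — row 1: (13/2)/(3/4) = 26/3; row 2: 8/1 = 8. Minimum is 8 at row 2 (s_2 leaves); pivot element 1.
Divide row 2 by 1; eliminate column x1 from the other rows.
After both pivots, the entry at constraint row 1, column x3 is -9/4.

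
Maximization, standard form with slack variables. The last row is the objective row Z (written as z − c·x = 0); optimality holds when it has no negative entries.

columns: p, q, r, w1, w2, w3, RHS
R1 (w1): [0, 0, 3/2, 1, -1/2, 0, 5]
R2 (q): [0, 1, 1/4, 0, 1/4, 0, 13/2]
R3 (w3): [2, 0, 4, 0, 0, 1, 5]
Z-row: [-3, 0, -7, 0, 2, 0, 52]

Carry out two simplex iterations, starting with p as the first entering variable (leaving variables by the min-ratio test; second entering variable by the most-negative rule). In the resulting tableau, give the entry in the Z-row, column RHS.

Ratio test on column p — row 1: entry 0 ≤ 0; row 2: entry 0 ≤ 0; row 3: 5/2 = 5/2. Minimum is 5/2 at row 3 (w3 leaves); pivot element 2.
Divide row 3 by 2; eliminate column p from the other rows.
Second iteration: most negative Z-row entry is -1 in column r, so r enters.
Ratio test on column r — row 1: 5/(3/2) = 10/3; row 2: (13/2)/(1/4) = 26; row 3: (5/2)/2 = 5/4. Minimum is 5/4 at row 3 (p leaves); pivot element 2.
Divide row 3 by 2; eliminate column r from the other rows.
After both pivots, the entry at the Z-row, column RHS is 243/4.

243/4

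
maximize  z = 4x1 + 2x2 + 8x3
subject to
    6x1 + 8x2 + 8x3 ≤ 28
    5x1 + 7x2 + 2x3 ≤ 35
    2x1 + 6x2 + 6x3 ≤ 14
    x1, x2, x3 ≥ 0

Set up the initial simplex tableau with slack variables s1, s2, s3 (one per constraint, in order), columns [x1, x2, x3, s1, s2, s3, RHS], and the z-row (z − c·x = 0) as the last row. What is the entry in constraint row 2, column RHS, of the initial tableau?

35

The RHS of constraint 2 is b_2 = 35.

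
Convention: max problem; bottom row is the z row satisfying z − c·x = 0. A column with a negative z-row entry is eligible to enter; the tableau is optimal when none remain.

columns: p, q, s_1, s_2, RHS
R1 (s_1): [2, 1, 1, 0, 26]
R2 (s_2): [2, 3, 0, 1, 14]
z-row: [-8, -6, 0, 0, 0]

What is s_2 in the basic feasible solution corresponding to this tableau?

14

s_2 is basic (row 2); its value is the RHS of that row, 14.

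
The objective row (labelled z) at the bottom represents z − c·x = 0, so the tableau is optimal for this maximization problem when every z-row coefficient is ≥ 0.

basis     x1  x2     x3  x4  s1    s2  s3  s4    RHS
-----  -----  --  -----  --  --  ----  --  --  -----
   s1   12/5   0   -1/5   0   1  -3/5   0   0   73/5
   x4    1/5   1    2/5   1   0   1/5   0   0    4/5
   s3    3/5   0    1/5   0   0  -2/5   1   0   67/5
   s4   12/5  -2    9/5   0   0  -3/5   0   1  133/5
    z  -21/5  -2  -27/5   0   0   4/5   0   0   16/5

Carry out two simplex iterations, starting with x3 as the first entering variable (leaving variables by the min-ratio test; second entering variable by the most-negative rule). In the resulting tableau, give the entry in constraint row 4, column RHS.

17

Ratio test on column x3 — row 1: entry -1/5 ≤ 0; row 2: (4/5)/(2/5) = 2; row 3: (67/5)/(1/5) = 67; row 4: (133/5)/(9/5) = 133/9. Minimum is 2 at row 2 (x4 leaves); pivot element 2/5.
Divide row 2 by 2/5; eliminate column x3 from the other rows.
Second iteration: most negative z-row entry is -3/2 in column x1, so x1 enters.
Ratio test on column x1 — row 1: 15/(5/2) = 6; row 2: 2/(1/2) = 4; row 3: 13/(1/2) = 26; row 4: 23/(3/2) = 46/3. Minimum is 4 at row 2 (x3 leaves); pivot element 1/2.
Divide row 2 by 1/2; eliminate column x1 from the other rows.
After both pivots, the entry at constraint row 4, column RHS is 17.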